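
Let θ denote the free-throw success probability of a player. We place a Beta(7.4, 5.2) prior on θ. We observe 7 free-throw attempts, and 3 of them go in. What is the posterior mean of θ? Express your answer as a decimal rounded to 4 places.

Posterior mean ≈ 0.5306

The binomial likelihood is conjugate to the Beta prior: with 3 successes and 4 failures, the posterior is Beta(7.4+3, 5.2+4) = Beta(10.4, 9.2).
Posterior mean = α/(α+β) = 10.4/19.6 = 0.5306.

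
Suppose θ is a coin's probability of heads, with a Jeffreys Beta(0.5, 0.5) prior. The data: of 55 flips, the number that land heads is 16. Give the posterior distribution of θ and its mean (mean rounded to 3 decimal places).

Posterior: Beta(16.5, 39.5); mean ≈ 0.295

Observing 16 successes and 39 failures updates Beta(0.5, 0.5) by adding the success and failure counts to the two shape parameters: α = 0.5+16 = 16.5, β = 0.5+39 = 39.5.
Posterior mean = α/(α+β) = 16.5/56 = 0.295.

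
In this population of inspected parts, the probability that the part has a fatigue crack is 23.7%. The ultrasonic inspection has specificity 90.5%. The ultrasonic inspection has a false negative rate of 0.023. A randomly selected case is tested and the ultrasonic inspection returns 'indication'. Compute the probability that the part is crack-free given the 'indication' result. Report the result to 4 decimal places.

Let H be the event that the part has a fatigue crack. P(H) = 0.237, so P(¬H) = 0.763. With E the 'indication' result, P(E|H) = 0.977 and P(E|¬H) = 0.095.
P(E) = 0.977·0.237 + 0.095·0.763 = 0.23155 + 0.072485 = 0.30403.
By Bayes' theorem, P(H|E) = 0.23155 / 0.30403 = 0.7616. Hence P(¬H|E) = 1 − 0.7616 = 0.2384.

P(¬H | E) ≈ 0.2384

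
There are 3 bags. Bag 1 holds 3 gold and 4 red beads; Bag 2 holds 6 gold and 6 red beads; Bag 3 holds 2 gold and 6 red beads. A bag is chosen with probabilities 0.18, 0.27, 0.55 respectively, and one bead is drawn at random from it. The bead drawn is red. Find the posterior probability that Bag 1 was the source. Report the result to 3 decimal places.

Posterior probability ≈ 0.158

Tabulate prior·likelihood by source: [1] prior 0.18, lik 0.5714, product 0.1029; [2] prior 0.27, lik 0.5, product 0.1350; [3] prior 0.55, lik 0.75, product 0.4125.
Normalizing constant = 0.65036; the posterior for Bag 1 is its product over the sum, 0.1029/0.65036 = 0.158.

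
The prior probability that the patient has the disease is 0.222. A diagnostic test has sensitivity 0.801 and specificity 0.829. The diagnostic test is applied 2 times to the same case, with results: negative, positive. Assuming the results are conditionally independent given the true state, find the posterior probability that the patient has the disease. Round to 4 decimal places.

Posterior P(H) ≈ 0.2429

Let H be the event that the patient has the disease; start with P(H) = 0.222. P('positive'|H) = 0.801, P('positive'|¬H) = 0.171.
Update on result 1 ('negative'): P(H) ← 0.199·0.2220 / (0.199·0.2220 + 0.829·0.7780) = 0.044178/0.68914 = 0.0641.
Update on result 2 ('positive'): P(H) ← 0.801·0.0641 / (0.801·0.0641 + 0.171·0.9359) = 0.051349/0.21139 = 0.2429.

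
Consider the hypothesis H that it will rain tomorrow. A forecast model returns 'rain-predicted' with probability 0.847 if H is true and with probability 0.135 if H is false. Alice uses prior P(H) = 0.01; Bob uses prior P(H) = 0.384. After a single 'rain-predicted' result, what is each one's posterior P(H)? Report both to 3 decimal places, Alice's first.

Alice: 0.060; Bob: 0.796

The likelihood ratio for a 'rain-predicted' result is 0.847/0.135 = 6.2741.
Alice: prior odds 0.01/0.99 = 0.010101; posterior odds 0.063374; posterior probability 0.060.
Bob: prior odds 0.384/0.616 = 0.62338; posterior odds 3.9111; posterior probability 0.796.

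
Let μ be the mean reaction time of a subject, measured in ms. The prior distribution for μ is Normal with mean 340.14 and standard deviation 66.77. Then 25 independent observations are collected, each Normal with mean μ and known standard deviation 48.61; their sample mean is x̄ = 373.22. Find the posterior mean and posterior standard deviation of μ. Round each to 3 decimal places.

With known σ, the Normal prior is conjugate. Weight on the data is w = (n/σ²)/(n/σ² + 1/τ₀²) = 0.0105801/(0.0105801+0.00022430) = 0.97924.
Posterior mean = w·x̄ + (1−w)·μ₀ = 0.97924·373.22 + 0.020760·340.14 = 372.533. Posterior variance = 1/(0.0105801+0.00022430) = 92.5551, so SD = 9.621.

Posterior mean ≈ 372.533; posterior SD ≈ 9.621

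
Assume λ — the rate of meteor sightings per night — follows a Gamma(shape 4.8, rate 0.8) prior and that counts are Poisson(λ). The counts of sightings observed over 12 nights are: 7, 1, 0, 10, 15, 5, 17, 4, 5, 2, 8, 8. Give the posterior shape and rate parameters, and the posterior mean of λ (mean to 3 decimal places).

The Poisson likelihood adds the total count to the shape and the number of exposure periods to the rate. Here ∑xᵢ = 82 and n = 12, so shape 4.8→86.8 and rate 0.8→12.8.
E[λ | data] = 86.8/12.8 = 6.781.

Posterior: Gamma(shape=86.8, rate=12.8); mean ≈ 6.781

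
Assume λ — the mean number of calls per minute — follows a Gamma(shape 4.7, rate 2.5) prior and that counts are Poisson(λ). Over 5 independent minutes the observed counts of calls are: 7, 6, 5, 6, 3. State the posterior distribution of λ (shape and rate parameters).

Total count ∑xᵢ = 27 over n = 5 minutes.
Gamma is conjugate to the Poisson likelihood: posterior is Gamma(shape = 4.7+27 = 31.7, rate = 2.5+5 = 7.5).

Posterior: Gamma(shape=31.7, rate=7.5)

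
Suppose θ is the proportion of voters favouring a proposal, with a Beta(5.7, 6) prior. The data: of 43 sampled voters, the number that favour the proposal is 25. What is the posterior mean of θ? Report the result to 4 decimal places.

Posterior mean ≈ 0.5612

Observing 25 successes and 18 failures updates Beta(5.7, 6) by adding the success and failure counts to the two shape parameters: α = 5.7+25 = 30.7, β = 6+18 = 24.
Posterior mean = α/(α+β) = 30.7/54.7 = 0.5612.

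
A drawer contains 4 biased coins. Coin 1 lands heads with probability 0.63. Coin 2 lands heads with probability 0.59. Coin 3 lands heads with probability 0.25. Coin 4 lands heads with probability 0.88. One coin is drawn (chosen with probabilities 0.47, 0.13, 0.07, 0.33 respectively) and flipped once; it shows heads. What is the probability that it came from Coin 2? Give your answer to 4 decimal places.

Posterior probability ≈ 0.1127

P(heads|C1) = 0.63; P(heads|C2) = 0.59; P(heads|C3) = 0.25; P(heads|C4) = 0.88.
Prior × likelihood for each source: 0.47·0.63=0.2961, 0.13·0.59=0.07670, 0.07·0.25=0.01750, 0.33·0.88=0.2904. Summing gives P(heads) = 0.68070.
P(Coin 2 | heads) = 0.07670 / 0.68070 = 0.1127.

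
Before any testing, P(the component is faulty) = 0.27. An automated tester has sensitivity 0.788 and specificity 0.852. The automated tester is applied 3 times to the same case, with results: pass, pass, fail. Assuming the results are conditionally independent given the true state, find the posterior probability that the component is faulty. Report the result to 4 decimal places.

Let H be the event that the component is faulty; start with P(H) = 0.27. P('fail'|H) = 0.788, P('fail'|¬H) = 0.148.
Update on result 1 ('pass'): P(H) ← 0.212·0.2700 / (0.212·0.2700 + 0.852·0.7300) = 0.057240/0.67920 = 0.0843.
Update on result 2 ('pass'): P(H) ← 0.212·0.0843 / (0.212·0.0843 + 0.852·0.9157) = 0.017866/0.79806 = 0.0224.
Update on result 3 ('fail'): P(H) ← 0.788·0.0224 / (0.788·0.0224 + 0.148·0.9776) = 0.017641/0.16233 = 0.1087.

Posterior P(H) ≈ 0.1087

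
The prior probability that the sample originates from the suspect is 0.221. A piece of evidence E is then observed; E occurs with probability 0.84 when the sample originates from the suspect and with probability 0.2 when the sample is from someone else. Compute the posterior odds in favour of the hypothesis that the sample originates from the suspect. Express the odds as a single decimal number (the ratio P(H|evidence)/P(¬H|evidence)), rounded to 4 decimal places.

Posterior odds ≈ 1.1915

Prior odds = 0.221/(1−0.221) = 0.28370. In log-odds, ln(0.28370) = -1.2598.
Add log likelihood ratio: ln(4.2000) = 1.4351.
Posterior log-odds = 0.17524, so posterior odds = exp(0.17524) = 1.1915.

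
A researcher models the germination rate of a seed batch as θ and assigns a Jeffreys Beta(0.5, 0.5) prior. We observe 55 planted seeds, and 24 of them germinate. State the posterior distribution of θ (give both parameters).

Posterior: Beta(24.5, 31.5)

The binomial likelihood is conjugate to the Beta prior: with 24 successes and 31 failures, the posterior is Beta(0.5+24, 0.5+31) = Beta(24.5, 31.5).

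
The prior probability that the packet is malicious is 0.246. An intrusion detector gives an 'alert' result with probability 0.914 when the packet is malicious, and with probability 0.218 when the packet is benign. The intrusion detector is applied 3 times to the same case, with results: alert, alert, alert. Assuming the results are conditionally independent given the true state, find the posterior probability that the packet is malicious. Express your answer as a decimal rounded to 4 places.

Posterior P(H) ≈ 0.9601

Let H be the event that the packet is malicious; start with P(H) = 0.246. P('alert'|H) = 0.914, P('alert'|¬H) = 0.218.
Update on result 1 ('alert'): P(H) ← 0.914·0.2460 / (0.914·0.2460 + 0.218·0.7540) = 0.22484/0.38922 = 0.5777.
Update on result 2 ('alert'): P(H) ← 0.914·0.5777 / (0.914·0.5777 + 0.218·0.4223) = 0.52800/0.62007 = 0.8515.
Update on result 3 ('alert'): P(H) ← 0.914·0.8515 / (0.914·0.8515 + 0.218·0.1485) = 0.77829/0.81066 = 0.9601.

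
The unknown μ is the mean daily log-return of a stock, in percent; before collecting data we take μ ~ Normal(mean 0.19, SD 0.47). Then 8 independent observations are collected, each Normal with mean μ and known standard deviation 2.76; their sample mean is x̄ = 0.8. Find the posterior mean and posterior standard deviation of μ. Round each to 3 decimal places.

With known σ, the Normal prior is conjugate. Weight on the data is w = (n/σ²)/(n/σ² + 1/τ₀²) = 1.05020/(1.05020+4.52694) = 0.18830.
Posterior mean = w·x̄ + (1−w)·μ₀ = 0.18830·0.8 + 0.81170·0.19 = 0.305. Posterior variance = 1/(1.05020+4.52694) = 0.179304, so SD = 0.423.

Posterior mean ≈ 0.305; posterior SD ≈ 0.423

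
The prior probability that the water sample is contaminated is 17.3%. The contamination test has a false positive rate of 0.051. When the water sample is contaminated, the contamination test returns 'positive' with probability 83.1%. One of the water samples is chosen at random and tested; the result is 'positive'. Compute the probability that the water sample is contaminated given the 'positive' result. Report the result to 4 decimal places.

P(H | E) ≈ 0.7732

Write H for 'the water sample is contaminated'. Prior odds H:¬H = 0.173/0.827 = 0.20919. For the 'positive' outcome, the likelihood ratio is 0.831/0.051 = 16.294.
Posterior odds = 0.20919 × 16.294 = 3.4086, so P(H|E) = 3.4086/(1+3.4086) = 0.7732.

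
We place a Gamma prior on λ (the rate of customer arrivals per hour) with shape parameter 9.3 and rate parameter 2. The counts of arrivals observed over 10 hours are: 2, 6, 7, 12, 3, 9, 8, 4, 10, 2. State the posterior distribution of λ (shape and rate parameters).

The Poisson likelihood adds the total count to the shape and the number of exposure periods to the rate. Here ∑xᵢ = 63 and n = 10, so shape 9.3→72.3 and rate 2→12.

Posterior: Gamma(shape=72.3, rate=12)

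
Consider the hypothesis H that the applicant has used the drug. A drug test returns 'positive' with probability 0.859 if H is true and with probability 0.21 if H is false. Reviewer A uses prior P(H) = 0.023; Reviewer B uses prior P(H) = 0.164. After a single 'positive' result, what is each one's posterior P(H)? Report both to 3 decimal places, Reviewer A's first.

Reviewer A: 0.088; Reviewer B: 0.445

P('+'|H) = 0.859, P('+'|¬H) = 0.21.
Reviewer A: numerator 0.859·0.023 = 0.019757; evidence = 0.019757+0.21·0.977 = 0.22493; posterior = 0.088.
Reviewer B: numerator 0.859·0.164 = 0.14088; evidence = 0.14088+0.21·0.836 = 0.31644; posterior = 0.445.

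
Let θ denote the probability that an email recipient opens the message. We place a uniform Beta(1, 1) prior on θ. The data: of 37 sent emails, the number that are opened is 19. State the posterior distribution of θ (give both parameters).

Observing 19 successes and 18 failures updates Beta(1, 1) by adding the success and failure counts to the two shape parameters: α = 1+19 = 20, β = 1+18 = 19.

Posterior: Beta(20, 19)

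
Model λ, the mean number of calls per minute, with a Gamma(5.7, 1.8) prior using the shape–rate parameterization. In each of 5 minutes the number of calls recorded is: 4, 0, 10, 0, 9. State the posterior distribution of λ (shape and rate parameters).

The Poisson likelihood adds the total count to the shape and the number of exposure periods to the rate. Here ∑xᵢ = 23 and n = 5, so shape 5.7→28.7 and rate 1.8→6.8.

Posterior: Gamma(shape=28.7, rate=6.8)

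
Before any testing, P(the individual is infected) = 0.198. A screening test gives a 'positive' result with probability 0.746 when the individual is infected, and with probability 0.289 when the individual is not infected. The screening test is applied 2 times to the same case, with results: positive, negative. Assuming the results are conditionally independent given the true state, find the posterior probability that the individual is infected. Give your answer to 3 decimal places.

With H the event that the individual is infected, the joint likelihood of the observed sequence is P(data|H) = 0.746·0.254 = 0.18948 and P(data|¬H) = 0.289·0.711 = 0.20548.
Bayes: P(H|data) = 0.198·0.18948 / (0.198·0.18948 + 0.802·0.20548) = 0.037518/0.20231 = 0.1854.

Posterior P(H) ≈ 0.185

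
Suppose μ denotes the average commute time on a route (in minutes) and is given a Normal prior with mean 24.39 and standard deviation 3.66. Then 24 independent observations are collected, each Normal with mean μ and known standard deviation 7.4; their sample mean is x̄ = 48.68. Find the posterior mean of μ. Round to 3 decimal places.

With known σ, the Normal prior is conjugate. Weight on the data is w = (n/σ²)/(n/σ² + 1/τ₀²) = 0.438276/(0.438276+0.0746514) = 0.85446.
Posterior mean = w·x̄ + (1−w)·μ₀ = 0.85446·48.68 + 0.14554·24.39 = 45.145.

Posterior mean ≈ 45.145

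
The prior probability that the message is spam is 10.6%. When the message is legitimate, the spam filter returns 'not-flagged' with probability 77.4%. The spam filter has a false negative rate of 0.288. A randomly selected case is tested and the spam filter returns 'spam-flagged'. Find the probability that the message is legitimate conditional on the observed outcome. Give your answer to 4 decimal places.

P(¬H | E) ≈ 0.7280

Let H be the event that the message is spam. P(H) = 0.106, so P(¬H) = 0.894. With E the 'spam-flagged' result, P(E|H) = 0.712 and P(E|¬H) = 0.226.
P(E) = 0.712·0.106 + 0.226·0.894 = 0.075472 + 0.20204 = 0.27752.
By Bayes' theorem, P(H|E) = 0.075472 / 0.27752 = 0.2720. Hence P(¬H|E) = 1 − 0.2720 = 0.7280.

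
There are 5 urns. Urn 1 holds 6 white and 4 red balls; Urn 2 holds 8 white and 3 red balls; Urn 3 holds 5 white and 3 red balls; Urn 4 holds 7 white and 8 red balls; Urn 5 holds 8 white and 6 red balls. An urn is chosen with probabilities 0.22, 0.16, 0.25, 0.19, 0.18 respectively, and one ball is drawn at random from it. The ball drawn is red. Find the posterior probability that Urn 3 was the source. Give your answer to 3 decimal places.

Posterior probability ≈ 0.232

P(red|Urn 1) = 0.4; P(red|Urn 2) = 0.2727; P(red|Urn 3) = 0.375; P(red|Urn 4) = 0.5333; P(red|Urn 5) = 0.4286.
Prior × likelihood for each source: 0.22·0.4=0.08800, 0.16·0.2727=0.04364, 0.25·0.375=0.09375, 0.19·0.5333=0.1013, 0.18·0.4286=0.07714. Summing gives P(red) = 0.40386.
P(Urn 3 | red) = 0.09375 / 0.40386 = 0.232.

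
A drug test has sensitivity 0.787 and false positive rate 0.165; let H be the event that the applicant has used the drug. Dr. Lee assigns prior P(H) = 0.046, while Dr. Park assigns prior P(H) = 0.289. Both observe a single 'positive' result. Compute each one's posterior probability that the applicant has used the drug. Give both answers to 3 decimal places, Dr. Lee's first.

The likelihood ratio for a 'positive' result is 0.787/0.165 = 4.7697.
Dr. Lee: prior odds 0.046/0.954 = 0.048218; posterior odds 0.22999; posterior probability 0.187.
Dr. Park: prior odds 0.289/0.711 = 0.40647; posterior odds 1.9387; posterior probability 0.660.

Dr. Lee: 0.187; Dr. Park: 0.660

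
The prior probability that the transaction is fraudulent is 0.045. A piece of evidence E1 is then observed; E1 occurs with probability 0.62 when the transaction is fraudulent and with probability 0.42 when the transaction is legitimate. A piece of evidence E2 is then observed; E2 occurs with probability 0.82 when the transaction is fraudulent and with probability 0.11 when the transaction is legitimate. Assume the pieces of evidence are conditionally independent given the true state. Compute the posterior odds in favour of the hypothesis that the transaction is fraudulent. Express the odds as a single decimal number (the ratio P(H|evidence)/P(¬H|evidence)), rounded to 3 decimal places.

Prior odds = 0.045/(1−0.045) = 0.047120. In log-odds, ln(0.047120) = -3.0550.
Add log likelihood ratios: ln(1.4762) + ln(7.4545) = 2.3983.
Posterior log-odds = -0.65676, so posterior odds = exp(-0.65676) = 0.51853.

Posterior odds ≈ 0.519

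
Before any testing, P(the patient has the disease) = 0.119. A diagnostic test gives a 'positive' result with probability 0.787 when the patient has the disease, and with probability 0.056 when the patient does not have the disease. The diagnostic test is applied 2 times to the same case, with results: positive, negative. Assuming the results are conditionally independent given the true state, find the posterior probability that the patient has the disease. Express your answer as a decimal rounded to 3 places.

Let H be the event that the patient has the disease; start with P(H) = 0.119. P('positive'|H) = 0.787, P('positive'|¬H) = 0.056.
Update on result 1 ('positive'): P(H) ← 0.787·0.1190 / (0.787·0.1190 + 0.056·0.8810) = 0.093653/0.14299 = 0.6550.
Update on result 2 ('negative'): P(H) ← 0.213·0.6550 / (0.213·0.6550 + 0.944·0.3450) = 0.13951/0.46522 = 0.2999.

Posterior P(H) ≈ 0.300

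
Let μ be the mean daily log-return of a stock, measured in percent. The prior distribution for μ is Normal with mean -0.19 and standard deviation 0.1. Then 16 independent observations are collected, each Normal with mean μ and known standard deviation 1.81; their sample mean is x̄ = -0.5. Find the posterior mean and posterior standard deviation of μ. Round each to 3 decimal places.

Posterior mean ≈ -0.204; posterior SD ≈ 0.098

Prior precision 1/τ₀² = 1/0.1² = 100.000; data precision n/σ² = 16/1.81² = 4.88386.
Posterior precision = 100.000 + 4.88386 = 104.884, giving posterior SD = 1/√104.884 = 0.098.
Posterior mean = (100.000·-0.19 + 4.88386·-0.5) / 104.884 = -0.204.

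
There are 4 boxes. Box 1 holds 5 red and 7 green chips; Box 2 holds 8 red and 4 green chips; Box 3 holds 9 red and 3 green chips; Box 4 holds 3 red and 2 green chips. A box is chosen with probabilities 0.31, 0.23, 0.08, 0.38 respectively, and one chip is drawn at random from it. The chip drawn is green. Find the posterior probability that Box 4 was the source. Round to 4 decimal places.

Tabulate prior·likelihood by source: [1] prior 0.31, lik 0.5833, product 0.1808; [2] prior 0.23, lik 0.3333, product 0.07667; [3] prior 0.08, lik 0.25, product 0.02000; [4] prior 0.38, lik 0.4, product 0.1520.
Normalizing constant = 0.42950; the posterior for Box 4 is its product over the sum, 0.1520/0.42950 = 0.3539.

Posterior probability ≈ 0.3539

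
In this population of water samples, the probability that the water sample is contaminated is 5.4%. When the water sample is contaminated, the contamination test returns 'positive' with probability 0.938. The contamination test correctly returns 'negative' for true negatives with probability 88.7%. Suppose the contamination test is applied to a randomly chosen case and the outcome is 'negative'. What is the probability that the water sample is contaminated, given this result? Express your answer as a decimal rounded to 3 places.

Write H for 'the water sample is contaminated'. Prior odds H:¬H = 0.054/0.946 = 0.057082. For the 'negative' outcome, the likelihood ratio is 0.062/0.887 = 0.069899.
Posterior odds = 0.057082 × 0.069899 = 0.0039900, so P(H|E) = 0.0039900/(1+0.0039900) = 0.004.

P(H | E) ≈ 0.004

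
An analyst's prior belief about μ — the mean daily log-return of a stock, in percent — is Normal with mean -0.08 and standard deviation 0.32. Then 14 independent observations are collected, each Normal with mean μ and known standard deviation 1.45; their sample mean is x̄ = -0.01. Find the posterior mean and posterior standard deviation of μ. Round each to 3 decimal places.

Posterior mean ≈ -0.052; posterior SD ≈ 0.247

With known σ, the Normal prior is conjugate. Weight on the data is w = (n/σ²)/(n/σ² + 1/τ₀²) = 6.65874/(6.65874+9.76562) = 0.40542.
Posterior mean = w·x̄ + (1−w)·μ₀ = 0.40542·-0.01 + 0.59458·-0.08 = -0.052. Posterior variance = 1/(6.65874+9.76562) = 0.0608852, so SD = 0.247.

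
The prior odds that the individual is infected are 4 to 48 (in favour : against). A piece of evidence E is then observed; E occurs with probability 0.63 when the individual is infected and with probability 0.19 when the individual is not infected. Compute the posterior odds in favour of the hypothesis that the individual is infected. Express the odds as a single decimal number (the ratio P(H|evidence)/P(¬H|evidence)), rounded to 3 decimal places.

Prior odds = 4/48 = 0.083333.
Likelihood ratio for E = 0.63/0.19 = 3.3158.
Posterior odds = prior odds × LR = 0.27632.

Posterior odds ≈ 0.276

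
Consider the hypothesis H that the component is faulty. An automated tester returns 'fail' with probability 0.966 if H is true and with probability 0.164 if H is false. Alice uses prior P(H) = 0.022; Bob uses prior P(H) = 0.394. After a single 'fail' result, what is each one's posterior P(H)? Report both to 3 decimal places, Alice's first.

Alice: 0.117; Bob: 0.793

P('+'|H) = 0.966, P('+'|¬H) = 0.164.
Alice: numerator 0.966·0.022 = 0.021252; evidence = 0.021252+0.164·0.978 = 0.18164; posterior = 0.117.
Bob: numerator 0.966·0.394 = 0.38060; evidence = 0.38060+0.164·0.606 = 0.47999; posterior = 0.793.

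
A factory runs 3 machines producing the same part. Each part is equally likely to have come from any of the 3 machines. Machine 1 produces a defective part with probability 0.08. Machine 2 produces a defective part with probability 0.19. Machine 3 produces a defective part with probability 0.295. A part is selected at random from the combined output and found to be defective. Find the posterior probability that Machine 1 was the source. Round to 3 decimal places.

Tabulate prior·likelihood by source: [1] prior 0.333333, lik 0.08, product 0.02667; [2] prior 0.333333, lik 0.19, product 0.06333; [3] prior 0.333333, lik 0.295, product 0.09833.
Normalizing constant = 0.18833; the posterior for Machine 1 is its product over the sum, 0.02667/0.18833 = 0.142.

Posterior probability ≈ 0.142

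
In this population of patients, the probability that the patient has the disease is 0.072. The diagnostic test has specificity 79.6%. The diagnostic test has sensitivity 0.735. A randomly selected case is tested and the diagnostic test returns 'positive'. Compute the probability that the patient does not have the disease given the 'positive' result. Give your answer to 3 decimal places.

Let H be the event that the patient has the disease. P(H) = 0.072, so P(¬H) = 0.928. With E the 'positive' result, P(E|H) = 0.735 and P(E|¬H) = 0.204.
P(E) = 0.735·0.072 + 0.204·0.928 = 0.052920 + 0.18931 = 0.24223.
By Bayes' theorem, P(H|E) = 0.052920 / 0.24223 = 0.218. Hence P(¬H|E) = 1 − 0.218 = 0.782.

P(¬H | E) ≈ 0.782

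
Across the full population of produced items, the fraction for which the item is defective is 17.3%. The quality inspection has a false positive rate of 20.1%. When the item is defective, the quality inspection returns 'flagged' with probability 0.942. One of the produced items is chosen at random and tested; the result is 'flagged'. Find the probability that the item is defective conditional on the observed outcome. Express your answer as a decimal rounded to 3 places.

Write H for 'the item is defective'. Prior odds H:¬H = 0.173/0.827 = 0.20919. For the 'flagged' outcome, the likelihood ratio is 0.942/0.201 = 4.6866.
Posterior odds = 0.20919 × 4.6866 = 0.98038, so P(H|E) = 0.98038/(1+0.98038) = 0.495.

P(H | E) ≈ 0.495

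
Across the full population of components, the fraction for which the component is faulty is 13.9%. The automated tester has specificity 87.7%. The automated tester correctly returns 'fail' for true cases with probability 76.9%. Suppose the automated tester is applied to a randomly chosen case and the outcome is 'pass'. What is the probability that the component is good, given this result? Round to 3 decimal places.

Let H be the event that the component is faulty. P(H) = 0.139, so P(¬H) = 0.861. With E the 'pass' result, P(E|H) = 0.231 and P(E|¬H) = 0.877.
P(E) = 0.231·0.139 + 0.877·0.861 = 0.032109 + 0.75510 = 0.78721.
By Bayes' theorem, P(H|E) = 0.032109 / 0.78721 = 0.041. Hence P(¬H|E) = 1 − 0.041 = 0.959.

P(¬H | E) ≈ 0.959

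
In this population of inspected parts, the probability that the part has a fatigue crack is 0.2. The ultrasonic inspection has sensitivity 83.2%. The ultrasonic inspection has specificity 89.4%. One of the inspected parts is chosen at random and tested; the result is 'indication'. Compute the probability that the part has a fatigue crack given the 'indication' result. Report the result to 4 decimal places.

Write H for 'the part has a fatigue crack'. Prior odds H:¬H = 0.2/0.8 = 0.25000. For the 'indication' outcome, the likelihood ratio is 0.832/0.106 = 7.8491.
Posterior odds = 0.25000 × 7.8491 = 1.9623, so P(H|E) = 1.9623/(1+1.9623) = 0.6624.

P(H | E) ≈ 0.6624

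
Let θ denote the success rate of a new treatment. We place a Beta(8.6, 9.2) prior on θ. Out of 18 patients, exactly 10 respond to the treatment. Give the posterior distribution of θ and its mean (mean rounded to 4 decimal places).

Posterior: Beta(18.6, 17.2); mean ≈ 0.5196

The binomial likelihood is conjugate to the Beta prior: with 10 successes and 8 failures, the posterior is Beta(8.6+10, 9.2+8) = Beta(18.6, 17.2).
Posterior mean = α/(α+β) = 18.6/35.8 = 0.5196.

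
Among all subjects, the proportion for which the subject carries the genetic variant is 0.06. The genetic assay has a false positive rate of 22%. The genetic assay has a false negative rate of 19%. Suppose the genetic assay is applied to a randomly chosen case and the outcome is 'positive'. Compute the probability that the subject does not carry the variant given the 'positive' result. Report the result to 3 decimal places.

Let H be the event that the subject carries the genetic variant. P(H) = 0.06, so P(¬H) = 0.94. With E the 'positive' result, P(E|H) = 0.81 and P(E|¬H) = 0.22.
P(E) = 0.81·0.06 + 0.22·0.94 = 0.048600 + 0.20680 = 0.25540.
By Bayes' theorem, P(H|E) = 0.048600 / 0.25540 = 0.190. Hence P(¬H|E) = 1 − 0.190 = 0.810.

P(¬H | E) ≈ 0.810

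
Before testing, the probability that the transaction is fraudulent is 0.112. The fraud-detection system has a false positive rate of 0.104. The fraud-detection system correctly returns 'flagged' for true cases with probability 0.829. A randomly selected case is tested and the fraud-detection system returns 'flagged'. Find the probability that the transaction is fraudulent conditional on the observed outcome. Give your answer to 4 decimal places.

P(H | E) ≈ 0.5013

Let H be the event that the transaction is fraudulent. P(H) = 0.112, so P(¬H) = 0.888. With E the 'flagged' result, P(E|H) = 0.829 and P(E|¬H) = 0.104.
P(E) = 0.829·0.112 + 0.104·0.888 = 0.092848 + 0.092352 = 0.18520.
By Bayes' theorem, P(H|E) = 0.092848 / 0.18520 = 0.5013.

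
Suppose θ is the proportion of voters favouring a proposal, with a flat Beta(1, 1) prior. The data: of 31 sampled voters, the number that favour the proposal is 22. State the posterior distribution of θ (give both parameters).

Posterior: Beta(23, 10)

Observing 22 successes and 9 failures updates Beta(1, 1) by adding the success and failure counts to the two shape parameters: α = 1+22 = 23, β = 1+9 = 10.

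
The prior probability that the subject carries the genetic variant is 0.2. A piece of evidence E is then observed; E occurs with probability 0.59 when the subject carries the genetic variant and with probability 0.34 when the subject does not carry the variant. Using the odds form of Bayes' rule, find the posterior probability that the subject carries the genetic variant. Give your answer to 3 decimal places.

Posterior probability ≈ 0.303

Prior odds = 0.2/(1−0.2) = 0.25000.
Likelihood ratio for E = 0.59/0.34 = 1.7353.
Posterior odds = prior odds × LR = 0.43382.
Posterior probability = odds/(1+odds) = 0.43382/1.4338 = 0.303.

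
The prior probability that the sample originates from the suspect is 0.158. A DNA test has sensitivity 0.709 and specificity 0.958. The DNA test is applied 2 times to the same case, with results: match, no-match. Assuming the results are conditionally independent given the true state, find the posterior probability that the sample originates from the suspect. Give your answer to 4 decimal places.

With H the event that the sample originates from the suspect, the joint likelihood of the observed sequence is P(data|H) = 0.709·0.291 = 0.20632 and P(data|¬H) = 0.042·0.958 = 0.040236.
Bayes: P(H|data) = 0.158·0.20632 / (0.158·0.20632 + 0.842·0.040236) = 0.032598/0.066477 = 0.4904.

Posterior P(H) ≈ 0.4904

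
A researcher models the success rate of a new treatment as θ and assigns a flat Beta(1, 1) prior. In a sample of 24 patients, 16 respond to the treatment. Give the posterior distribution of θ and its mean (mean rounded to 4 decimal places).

Posterior: Beta(17, 9); mean ≈ 0.6538

The binomial likelihood is conjugate to the Beta prior: with 16 successes and 8 failures, the posterior is Beta(1+16, 1+8) = Beta(17, 9).
E[θ | data] = 17/(17+9) = 0.6538.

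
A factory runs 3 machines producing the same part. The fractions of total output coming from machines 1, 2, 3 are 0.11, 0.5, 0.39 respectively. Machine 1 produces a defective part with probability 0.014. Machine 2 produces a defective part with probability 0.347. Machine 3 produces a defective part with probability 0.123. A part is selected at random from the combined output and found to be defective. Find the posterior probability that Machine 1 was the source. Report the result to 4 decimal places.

P(defective|M1) = 0.014; P(defective|M2) = 0.347; P(defective|M3) = 0.123.
Prior × likelihood for each source: 0.11·0.014=0.001540, 0.5·0.347=0.1735, 0.39·0.123=0.04797. Summing gives P(defective) = 0.22301.
P(Machine 1 | defective) = 0.001540 / 0.22301 = 0.0069.

Posterior probability ≈ 0.0069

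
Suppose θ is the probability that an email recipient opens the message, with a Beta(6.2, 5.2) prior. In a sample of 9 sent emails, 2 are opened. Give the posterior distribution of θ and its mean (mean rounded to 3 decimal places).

Posterior: Beta(8.2, 12.2); mean ≈ 0.402

The binomial likelihood is conjugate to the Beta prior: with 2 successes and 7 failures, the posterior is Beta(6.2+2, 5.2+7) = Beta(8.2, 12.2).
Posterior mean = α/(α+β) = 8.2/20.4 = 0.402.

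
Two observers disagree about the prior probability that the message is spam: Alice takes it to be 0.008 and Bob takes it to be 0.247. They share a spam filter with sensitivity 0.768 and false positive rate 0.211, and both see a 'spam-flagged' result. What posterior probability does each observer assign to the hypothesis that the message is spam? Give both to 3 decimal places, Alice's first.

P('+'|H) = 0.768, P('+'|¬H) = 0.211.
Alice: numerator 0.768·0.008 = 0.0061440; evidence = 0.0061440+0.211·0.992 = 0.21546; posterior = 0.029.
Bob: numerator 0.768·0.247 = 0.18970; evidence = 0.18970+0.211·0.753 = 0.34858; posterior = 0.544.

Alice: 0.029; Bob: 0.544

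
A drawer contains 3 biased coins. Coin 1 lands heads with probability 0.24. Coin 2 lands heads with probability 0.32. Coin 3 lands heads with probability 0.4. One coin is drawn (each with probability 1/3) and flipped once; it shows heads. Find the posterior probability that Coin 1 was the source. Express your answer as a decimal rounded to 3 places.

Tabulate prior·likelihood by source: [1] prior 0.333333, lik 0.24, product 0.08000; [2] prior 0.333333, lik 0.32, product 0.1067; [3] prior 0.333333, lik 0.4, product 0.1333.
Normalizing constant = 0.32000; the posterior for Coin 1 is its product over the sum, 0.08000/0.32000 = 0.250.

Posterior probability ≈ 0.250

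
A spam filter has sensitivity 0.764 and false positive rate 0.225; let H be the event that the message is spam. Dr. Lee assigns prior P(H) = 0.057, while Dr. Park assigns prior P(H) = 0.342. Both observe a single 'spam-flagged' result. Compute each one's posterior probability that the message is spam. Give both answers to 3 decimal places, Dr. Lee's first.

Dr. Lee: 0.170; Dr. Park: 0.638

P('+'|H) = 0.764, P('+'|¬H) = 0.225.
Dr. Lee: numerator 0.764·0.057 = 0.043548; evidence = 0.043548+0.225·0.943 = 0.25572; posterior = 0.170.
Dr. Park: numerator 0.764·0.342 = 0.26129; evidence = 0.26129+0.225·0.658 = 0.40934; posterior = 0.638.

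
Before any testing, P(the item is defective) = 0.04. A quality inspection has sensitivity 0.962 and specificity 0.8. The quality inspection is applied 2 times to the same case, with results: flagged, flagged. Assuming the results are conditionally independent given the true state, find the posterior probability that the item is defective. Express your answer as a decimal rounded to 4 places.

Posterior P(H) ≈ 0.4908

With H the event that the item is defective, the joint likelihood of the observed sequence is P(data|H) = 0.962·0.962 = 0.92544 and P(data|¬H) = 0.2·0.2 = 0.040000.
Bayes: P(H|data) = 0.04·0.92544 / (0.04·0.92544 + 0.96·0.040000) = 0.037018/0.075418 = 0.4908.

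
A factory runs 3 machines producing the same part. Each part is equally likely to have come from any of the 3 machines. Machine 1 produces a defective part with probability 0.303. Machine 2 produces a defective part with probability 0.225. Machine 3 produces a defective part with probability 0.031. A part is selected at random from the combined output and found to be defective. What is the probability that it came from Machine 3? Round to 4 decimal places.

Posterior probability ≈ 0.0555

Tabulate prior·likelihood by source: [1] prior 0.333333, lik 0.303, product 0.1010; [2] prior 0.333333, lik 0.225, product 0.07500; [3] prior 0.333333, lik 0.031, product 0.01033.
Normalizing constant = 0.18633; the posterior for Machine 3 is its product over the sum, 0.01033/0.18633 = 0.0555.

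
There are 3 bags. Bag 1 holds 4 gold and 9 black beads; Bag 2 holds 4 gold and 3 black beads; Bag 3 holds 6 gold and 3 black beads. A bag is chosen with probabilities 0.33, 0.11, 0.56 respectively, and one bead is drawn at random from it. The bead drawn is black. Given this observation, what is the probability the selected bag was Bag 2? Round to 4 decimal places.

Posterior probability ≈ 0.1020

Tabulate prior·likelihood by source: [1] prior 0.33, lik 0.6923, product 0.2285; [2] prior 0.11, lik 0.4286, product 0.04714; [3] prior 0.56, lik 0.3333, product 0.1867.
Normalizing constant = 0.46227; the posterior for Bag 2 is its product over the sum, 0.04714/0.46227 = 0.1020.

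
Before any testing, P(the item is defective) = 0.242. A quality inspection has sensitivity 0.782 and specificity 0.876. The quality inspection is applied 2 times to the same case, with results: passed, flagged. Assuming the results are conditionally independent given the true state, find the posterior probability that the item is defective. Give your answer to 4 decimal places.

Let H be the event that the item is defective; start with P(H) = 0.242. P('flagged'|H) = 0.782, P('flagged'|¬H) = 0.124.
Update on result 1 ('passed'): P(H) ← 0.218·0.2420 / (0.218·0.2420 + 0.876·0.7580) = 0.052756/0.71676 = 0.0736.
Update on result 2 ('flagged'): P(H) ← 0.782·0.0736 / (0.782·0.0736 + 0.124·0.9264) = 0.057558/0.17243 = 0.3338.

Posterior P(H) ≈ 0.3338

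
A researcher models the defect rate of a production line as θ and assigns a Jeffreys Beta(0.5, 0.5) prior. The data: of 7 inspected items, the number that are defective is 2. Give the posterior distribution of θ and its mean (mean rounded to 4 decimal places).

Observing 2 successes and 5 failures updates Beta(0.5, 0.5) by adding the success and failure counts to the two shape parameters: α = 0.5+2 = 2.5, β = 0.5+5 = 5.5.
Posterior mean = α/(α+β) = 2.5/8 = 0.3125.

Posterior: Beta(2.5, 5.5); mean ≈ 0.3125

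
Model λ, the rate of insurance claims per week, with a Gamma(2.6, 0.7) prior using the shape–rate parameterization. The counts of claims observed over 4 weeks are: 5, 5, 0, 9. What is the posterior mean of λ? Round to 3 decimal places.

Posterior mean ≈ 4.596

The Poisson likelihood adds the total count to the shape and the number of exposure periods to the rate. Here ∑xᵢ = 19 and n = 4, so shape 2.6→21.6 and rate 0.7→4.7.
Posterior mean = shape/rate = 21.6/4.7 = 4.596.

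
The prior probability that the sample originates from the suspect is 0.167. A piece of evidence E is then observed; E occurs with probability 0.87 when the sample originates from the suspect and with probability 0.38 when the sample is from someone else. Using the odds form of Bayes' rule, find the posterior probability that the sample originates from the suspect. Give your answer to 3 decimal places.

Posterior probability ≈ 0.315

Prior odds = 0.167/(1−0.167) = 0.20048.
Likelihood ratio for E = 0.87/0.38 = 2.2895.
Posterior odds = prior odds × LR = 0.45899.
Posterior probability = odds/(1+odds) = 0.45899/1.4590 = 0.315.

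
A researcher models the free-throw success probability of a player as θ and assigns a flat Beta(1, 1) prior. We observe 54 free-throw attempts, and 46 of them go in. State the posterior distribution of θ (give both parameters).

Posterior: Beta(47, 9)

The binomial likelihood is conjugate to the Beta prior: with 46 successes and 8 failures, the posterior is Beta(1+46, 1+8) = Beta(47, 9).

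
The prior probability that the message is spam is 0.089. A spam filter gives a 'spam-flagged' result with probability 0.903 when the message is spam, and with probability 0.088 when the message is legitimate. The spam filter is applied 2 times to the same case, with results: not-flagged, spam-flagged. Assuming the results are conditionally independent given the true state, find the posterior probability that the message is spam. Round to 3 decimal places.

Posterior P(H) ≈ 0.096

With H the event that the message is spam, the joint likelihood of the observed sequence is P(data|H) = 0.097·0.903 = 0.087591 and P(data|¬H) = 0.912·0.088 = 0.080256.
Bayes: P(H|data) = 0.089·0.087591 / (0.089·0.087591 + 0.911·0.080256) = 0.0077956/0.080909 = 0.0964.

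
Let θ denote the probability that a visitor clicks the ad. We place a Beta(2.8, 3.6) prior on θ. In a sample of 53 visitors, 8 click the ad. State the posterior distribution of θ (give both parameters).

Posterior: Beta(10.8, 48.6)

Observing 8 successes and 45 failures updates Beta(2.8, 3.6) by adding the success and failure counts to the two shape parameters: α = 2.8+8 = 10.8, β = 3.6+45 = 48.6.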